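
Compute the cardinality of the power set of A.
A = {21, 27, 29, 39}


Set A = {21, 27, 29, 39}
|A| = 4
The power set P(A) contains all subsets of A.
|P(A)| = 2^|A| = 2^4 = 16

16


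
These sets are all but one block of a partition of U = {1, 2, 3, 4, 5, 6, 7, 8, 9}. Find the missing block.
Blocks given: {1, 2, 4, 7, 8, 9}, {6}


U = {1, 2, 3, 4, 5, 6, 7, 8, 9}
Shown blocks: {1, 2, 4, 7, 8, 9}, {6}
A partition's blocks are pairwise disjoint and cover U, so the missing block = U \ (union of shown blocks).
Union of shown blocks: {1, 2, 4, 6, 7, 8, 9}
Missing block = U \ (union) = {3, 5}

{3, 5}


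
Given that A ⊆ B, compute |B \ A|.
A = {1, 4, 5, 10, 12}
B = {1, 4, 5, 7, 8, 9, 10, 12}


Set A = {1, 4, 5, 10, 12}, |A| = 5
Set B = {1, 4, 5, 7, 8, 9, 10, 12}, |B| = 8
Since A ⊆ B: B \ A = {7, 8, 9}
|B| - |A| = 8 - 5 = 3

3


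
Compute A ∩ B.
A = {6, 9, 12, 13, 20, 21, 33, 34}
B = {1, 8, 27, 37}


Set A = {6, 9, 12, 13, 20, 21, 33, 34}
Set B = {1, 8, 27, 37}
A ∩ B includes only elements in both sets.
Check each element of A against B:
6 ✗, 9 ✗, 12 ✗, 13 ✗, 20 ✗, 21 ✗, 33 ✗, 34 ✗
A ∩ B = {}

{}


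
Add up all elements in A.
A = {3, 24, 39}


Set A = {3, 24, 39}
Sum = 3 + 24 + 39 = 66

66


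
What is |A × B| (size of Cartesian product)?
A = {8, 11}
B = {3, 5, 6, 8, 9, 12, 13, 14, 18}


Set A = {8, 11} has 2 elements.
Set B = {3, 5, 6, 8, 9, 12, 13, 14, 18} has 9 elements.
|A × B| = |A| × |B| = 2 × 9 = 18

18


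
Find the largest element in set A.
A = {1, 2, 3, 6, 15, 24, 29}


Set A = {1, 2, 3, 6, 15, 24, 29}
Elements in ascending order: 1, 2, 3, 6, 15, 24, 29
The largest element is 29.

29


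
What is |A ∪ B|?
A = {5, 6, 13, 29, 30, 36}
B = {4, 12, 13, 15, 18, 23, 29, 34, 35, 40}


Set A = {5, 6, 13, 29, 30, 36}, |A| = 6
Set B = {4, 12, 13, 15, 18, 23, 29, 34, 35, 40}, |B| = 10
A ∩ B = {13, 29}, |A ∩ B| = 2
|A ∪ B| = |A| + |B| - |A ∩ B| = 6 + 10 - 2 = 14

14


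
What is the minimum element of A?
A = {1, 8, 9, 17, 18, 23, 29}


Set A = {1, 8, 9, 17, 18, 23, 29}
Elements in ascending order: 1, 8, 9, 17, 18, 23, 29
The smallest element is 1.

1


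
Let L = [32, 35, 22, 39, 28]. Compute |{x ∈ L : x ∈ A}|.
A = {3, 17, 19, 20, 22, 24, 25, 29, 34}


Set A = {3, 17, 19, 20, 22, 24, 25, 29, 34}
Candidates: [32, 35, 22, 39, 28]
Check each candidate:
32 ∉ A, 35 ∉ A, 22 ∈ A, 39 ∉ A, 28 ∉ A
Count of candidates in A: 1

1


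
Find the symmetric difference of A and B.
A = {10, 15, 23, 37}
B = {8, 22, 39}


Set A = {10, 15, 23, 37}
Set B = {8, 22, 39}
A △ B = (A \ B) ∪ (B \ A)
Elements in A but not B: {10, 15, 23, 37}
Elements in B but not A: {8, 22, 39}
A △ B = {8, 10, 15, 22, 23, 37, 39}

{8, 10, 15, 22, 23, 37, 39}


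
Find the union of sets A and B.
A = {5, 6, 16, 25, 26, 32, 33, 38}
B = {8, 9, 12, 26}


Set A = {5, 6, 16, 25, 26, 32, 33, 38}
Set B = {8, 9, 12, 26}
A ∪ B includes all elements in either set.
Elements from A: {5, 6, 16, 25, 26, 32, 33, 38}
Elements from B not already included: {8, 9, 12}
A ∪ B = {5, 6, 8, 9, 12, 16, 25, 26, 32, 33, 38}

{5, 6, 8, 9, 12, 16, 25, 26, 32, 33, 38}


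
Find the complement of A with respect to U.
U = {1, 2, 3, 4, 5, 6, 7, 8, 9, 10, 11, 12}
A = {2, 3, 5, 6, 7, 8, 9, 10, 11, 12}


Universal set U = {1, 2, 3, 4, 5, 6, 7, 8, 9, 10, 11, 12}
Set A = {2, 3, 5, 6, 7, 8, 9, 10, 11, 12}
A' = U \ A = elements in U but not in A
Checking each element of U:
1 (not in A, include), 2 (in A, exclude), 3 (in A, exclude), 4 (not in A, include), 5 (in A, exclude), 6 (in A, exclude), 7 (in A, exclude), 8 (in A, exclude), 9 (in A, exclude), 10 (in A, exclude), 11 (in A, exclude), 12 (in A, exclude)
A' = {1, 4}

{1, 4}


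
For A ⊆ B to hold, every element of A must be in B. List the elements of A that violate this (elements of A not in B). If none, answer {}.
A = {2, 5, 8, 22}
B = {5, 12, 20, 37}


Set A = {2, 5, 8, 22}
Set B = {5, 12, 20, 37}
Check each element of A against B:
2 ∉ B (include), 5 ∈ B, 8 ∉ B (include), 22 ∉ B (include)
Elements of A not in B: {2, 8, 22}

{2, 8, 22}


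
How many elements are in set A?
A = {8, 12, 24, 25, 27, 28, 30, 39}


Set A = {8, 12, 24, 25, 27, 28, 30, 39}
Listing elements: 8, 12, 24, 25, 27, 28, 30, 39
Counting: 8 elements
|A| = 8

8


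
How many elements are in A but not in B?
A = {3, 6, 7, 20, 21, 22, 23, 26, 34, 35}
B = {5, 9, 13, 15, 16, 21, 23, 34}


Set A = {3, 6, 7, 20, 21, 22, 23, 26, 34, 35}
Set B = {5, 9, 13, 15, 16, 21, 23, 34}
A \ B = {3, 6, 7, 20, 22, 26, 35}
|A \ B| = 7

7


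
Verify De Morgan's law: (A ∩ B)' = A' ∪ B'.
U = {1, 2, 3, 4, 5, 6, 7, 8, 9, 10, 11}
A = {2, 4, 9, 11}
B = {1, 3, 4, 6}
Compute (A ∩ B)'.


U = {1, 2, 3, 4, 5, 6, 7, 8, 9, 10, 11}
A = {2, 4, 9, 11}, B = {1, 3, 4, 6}
A ∩ B = {4}
(A ∩ B)' = U \ (A ∩ B) = {1, 2, 3, 5, 6, 7, 8, 9, 10, 11}
Verification via A' ∪ B': A' = {1, 3, 5, 6, 7, 8, 10}, B' = {2, 5, 7, 8, 9, 10, 11}
A' ∪ B' = {1, 2, 3, 5, 6, 7, 8, 9, 10, 11} ✓

{1, 2, 3, 5, 6, 7, 8, 9, 10, 11}


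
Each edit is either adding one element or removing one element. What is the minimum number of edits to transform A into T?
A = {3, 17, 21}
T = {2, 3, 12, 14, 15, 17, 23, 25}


Set A = {3, 17, 21}
Set T = {2, 3, 12, 14, 15, 17, 23, 25}
Elements to remove from A (in A, not in T): {21} → 1 removals
Elements to add to A (in T, not in A): {2, 12, 14, 15, 23, 25} → 6 additions
Total edits = 1 + 6 = 7

7


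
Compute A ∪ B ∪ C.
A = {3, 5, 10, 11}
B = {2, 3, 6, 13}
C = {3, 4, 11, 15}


Set A = {3, 5, 10, 11}
Set B = {2, 3, 6, 13}
Set C = {3, 4, 11, 15}
First, A ∪ B = {2, 3, 5, 6, 10, 11, 13}
Then, (A ∪ B) ∪ C = {2, 3, 4, 5, 6, 10, 11, 13, 15}

{2, 3, 4, 5, 6, 10, 11, 13, 15}


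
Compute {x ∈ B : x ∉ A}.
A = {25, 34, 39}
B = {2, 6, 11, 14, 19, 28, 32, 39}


Set A = {25, 34, 39}
Set B = {2, 6, 11, 14, 19, 28, 32, 39}
Check each element of B against A:
2 ∉ A (include), 6 ∉ A (include), 11 ∉ A (include), 14 ∉ A (include), 19 ∉ A (include), 28 ∉ A (include), 32 ∉ A (include), 39 ∈ A
Elements of B not in A: {2, 6, 11, 14, 19, 28, 32}

{2, 6, 11, 14, 19, 28, 32}


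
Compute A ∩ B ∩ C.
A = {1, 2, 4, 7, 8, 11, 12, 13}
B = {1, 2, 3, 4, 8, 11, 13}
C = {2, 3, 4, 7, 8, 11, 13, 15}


Set A = {1, 2, 4, 7, 8, 11, 12, 13}
Set B = {1, 2, 3, 4, 8, 11, 13}
Set C = {2, 3, 4, 7, 8, 11, 13, 15}
First, A ∩ B = {1, 2, 4, 8, 11, 13}
Then, (A ∩ B) ∩ C = {2, 4, 8, 11, 13}

{2, 4, 8, 11, 13}


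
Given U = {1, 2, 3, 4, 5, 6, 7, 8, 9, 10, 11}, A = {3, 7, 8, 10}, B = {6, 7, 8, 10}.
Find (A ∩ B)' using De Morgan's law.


U = {1, 2, 3, 4, 5, 6, 7, 8, 9, 10, 11}
A = {3, 7, 8, 10}, B = {6, 7, 8, 10}
A ∩ B = {7, 8, 10}
(A ∩ B)' = U \ (A ∩ B) = {1, 2, 3, 4, 5, 6, 9, 11}
Verification via A' ∪ B': A' = {1, 2, 4, 5, 6, 9, 11}, B' = {1, 2, 3, 4, 5, 9, 11}
A' ∪ B' = {1, 2, 3, 4, 5, 6, 9, 11} ✓

{1, 2, 3, 4, 5, 6, 9, 11}


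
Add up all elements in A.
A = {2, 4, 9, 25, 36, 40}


Set A = {2, 4, 9, 25, 36, 40}
Sum = 2 + 4 + 9 + 25 + 36 + 40 = 116

116


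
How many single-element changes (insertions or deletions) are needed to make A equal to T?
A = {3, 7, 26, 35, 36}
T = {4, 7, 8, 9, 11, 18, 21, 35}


Set A = {3, 7, 26, 35, 36}
Set T = {4, 7, 8, 9, 11, 18, 21, 35}
Elements to remove from A (in A, not in T): {3, 26, 36} → 3 removals
Elements to add to A (in T, not in A): {4, 8, 9, 11, 18, 21} → 6 additions
Total edits = 3 + 6 = 9

9


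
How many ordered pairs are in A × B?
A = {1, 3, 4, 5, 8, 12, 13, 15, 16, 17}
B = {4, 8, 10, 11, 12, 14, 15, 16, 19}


Set A = {1, 3, 4, 5, 8, 12, 13, 15, 16, 17} has 10 elements.
Set B = {4, 8, 10, 11, 12, 14, 15, 16, 19} has 9 elements.
|A × B| = |A| × |B| = 10 × 9 = 90

90


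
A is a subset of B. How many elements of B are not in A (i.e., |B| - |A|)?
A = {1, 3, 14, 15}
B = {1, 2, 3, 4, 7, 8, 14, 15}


Set A = {1, 3, 14, 15}, |A| = 4
Set B = {1, 2, 3, 4, 7, 8, 14, 15}, |B| = 8
Since A ⊆ B: B \ A = {2, 4, 7, 8}
|B| - |A| = 8 - 4 = 4

4


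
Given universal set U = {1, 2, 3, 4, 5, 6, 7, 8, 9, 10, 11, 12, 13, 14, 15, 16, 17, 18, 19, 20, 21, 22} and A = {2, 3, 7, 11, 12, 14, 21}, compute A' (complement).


Universal set U = {1, 2, 3, 4, 5, 6, 7, 8, 9, 10, 11, 12, 13, 14, 15, 16, 17, 18, 19, 20, 21, 22}
Set A = {2, 3, 7, 11, 12, 14, 21}
A' = U \ A = elements in U but not in A
Checking each element of U:
1 (not in A, include), 2 (in A, exclude), 3 (in A, exclude), 4 (not in A, include), 5 (not in A, include), 6 (not in A, include), 7 (in A, exclude), 8 (not in A, include), 9 (not in A, include), 10 (not in A, include), 11 (in A, exclude), 12 (in A, exclude), 13 (not in A, include), 14 (in A, exclude), 15 (not in A, include), 16 (not in A, include), 17 (not in A, include), 18 (not in A, include), 19 (not in A, include), 20 (not in A, include), 21 (in A, exclude), 22 (not in A, include)
A' = {1, 4, 5, 6, 8, 9, 10, 13, 15, 16, 17, 18, 19, 20, 22}

{1, 4, 5, 6, 8, 9, 10, 13, 15, 16, 17, 18, 19, 20, 22}


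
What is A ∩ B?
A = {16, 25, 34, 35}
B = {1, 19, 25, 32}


Set A = {16, 25, 34, 35}
Set B = {1, 19, 25, 32}
A ∩ B includes only elements in both sets.
Check each element of A against B:
16 ✗, 25 ✓, 34 ✗, 35 ✗
A ∩ B = {25}

{25}


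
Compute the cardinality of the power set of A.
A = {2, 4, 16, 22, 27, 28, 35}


Set A = {2, 4, 16, 22, 27, 28, 35}
|A| = 7
The power set P(A) contains all subsets of A.
|P(A)| = 2^|A| = 2^7 = 128

128


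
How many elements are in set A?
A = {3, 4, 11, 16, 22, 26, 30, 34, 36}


Set A = {3, 4, 11, 16, 22, 26, 30, 34, 36}
Listing elements: 3, 4, 11, 16, 22, 26, 30, 34, 36
Counting: 9 elements
|A| = 9

9


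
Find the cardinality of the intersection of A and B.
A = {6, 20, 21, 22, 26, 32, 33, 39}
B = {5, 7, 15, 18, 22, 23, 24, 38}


Set A = {6, 20, 21, 22, 26, 32, 33, 39}
Set B = {5, 7, 15, 18, 22, 23, 24, 38}
A ∩ B = {22}
|A ∩ B| = 1

1


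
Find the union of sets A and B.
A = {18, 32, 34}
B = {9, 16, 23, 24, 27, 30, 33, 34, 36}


Set A = {18, 32, 34}
Set B = {9, 16, 23, 24, 27, 30, 33, 34, 36}
A ∪ B includes all elements in either set.
Elements from A: {18, 32, 34}
Elements from B not already included: {9, 16, 23, 24, 27, 30, 33, 36}
A ∪ B = {9, 16, 18, 23, 24, 27, 30, 32, 33, 34, 36}

{9, 16, 18, 23, 24, 27, 30, 32, 33, 34, 36}


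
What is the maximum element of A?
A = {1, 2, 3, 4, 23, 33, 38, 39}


Set A = {1, 2, 3, 4, 23, 33, 38, 39}
Elements in ascending order: 1, 2, 3, 4, 23, 33, 38, 39
The largest element is 39.

39


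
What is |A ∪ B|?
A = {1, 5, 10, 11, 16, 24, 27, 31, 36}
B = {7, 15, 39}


Set A = {1, 5, 10, 11, 16, 24, 27, 31, 36}, |A| = 9
Set B = {7, 15, 39}, |B| = 3
A ∩ B = {}, |A ∩ B| = 0
|A ∪ B| = |A| + |B| - |A ∩ B| = 9 + 3 - 0 = 12

12


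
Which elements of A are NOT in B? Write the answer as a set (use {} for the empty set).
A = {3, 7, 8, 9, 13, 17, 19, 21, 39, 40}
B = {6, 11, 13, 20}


Set A = {3, 7, 8, 9, 13, 17, 19, 21, 39, 40}
Set B = {6, 11, 13, 20}
Check each element of A against B:
3 ∉ B (include), 7 ∉ B (include), 8 ∉ B (include), 9 ∉ B (include), 13 ∈ B, 17 ∉ B (include), 19 ∉ B (include), 21 ∉ B (include), 39 ∉ B (include), 40 ∉ B (include)
Elements of A not in B: {3, 7, 8, 9, 17, 19, 21, 39, 40}

{3, 7, 8, 9, 17, 19, 21, 39, 40}


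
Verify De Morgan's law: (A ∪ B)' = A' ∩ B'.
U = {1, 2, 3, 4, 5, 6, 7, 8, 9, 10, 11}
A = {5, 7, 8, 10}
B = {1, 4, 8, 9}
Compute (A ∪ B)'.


U = {1, 2, 3, 4, 5, 6, 7, 8, 9, 10, 11}
A = {5, 7, 8, 10}, B = {1, 4, 8, 9}
A ∪ B = {1, 4, 5, 7, 8, 9, 10}
(A ∪ B)' = U \ (A ∪ B) = {2, 3, 6, 11}
Verification via A' ∩ B': A' = {1, 2, 3, 4, 6, 9, 11}, B' = {2, 3, 5, 6, 7, 10, 11}
A' ∩ B' = {2, 3, 6, 11} ✓

{2, 3, 6, 11}


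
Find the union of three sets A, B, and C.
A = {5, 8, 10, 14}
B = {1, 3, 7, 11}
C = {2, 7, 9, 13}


Set A = {5, 8, 10, 14}
Set B = {1, 3, 7, 11}
Set C = {2, 7, 9, 13}
First, A ∪ B = {1, 3, 5, 7, 8, 10, 11, 14}
Then, (A ∪ B) ∪ C = {1, 2, 3, 5, 7, 8, 9, 10, 11, 13, 14}

{1, 2, 3, 5, 7, 8, 9, 10, 11, 13, 14}


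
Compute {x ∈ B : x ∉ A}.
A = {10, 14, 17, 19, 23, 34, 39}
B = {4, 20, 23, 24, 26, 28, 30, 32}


Set A = {10, 14, 17, 19, 23, 34, 39}
Set B = {4, 20, 23, 24, 26, 28, 30, 32}
Check each element of B against A:
4 ∉ A (include), 20 ∉ A (include), 23 ∈ A, 24 ∉ A (include), 26 ∉ A (include), 28 ∉ A (include), 30 ∉ A (include), 32 ∉ A (include)
Elements of B not in A: {4, 20, 24, 26, 28, 30, 32}

{4, 20, 24, 26, 28, 30, 32}


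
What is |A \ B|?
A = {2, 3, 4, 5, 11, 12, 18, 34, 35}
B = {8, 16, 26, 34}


Set A = {2, 3, 4, 5, 11, 12, 18, 34, 35}
Set B = {8, 16, 26, 34}
A \ B = {2, 3, 4, 5, 11, 12, 18, 35}
|A \ B| = 8

8


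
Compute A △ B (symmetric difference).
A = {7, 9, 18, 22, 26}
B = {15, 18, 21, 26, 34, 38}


Set A = {7, 9, 18, 22, 26}
Set B = {15, 18, 21, 26, 34, 38}
A △ B = (A \ B) ∪ (B \ A)
Elements in A but not B: {7, 9, 22}
Elements in B but not A: {15, 21, 34, 38}
A △ B = {7, 9, 15, 21, 22, 34, 38}

{7, 9, 15, 21, 22, 34, 38}


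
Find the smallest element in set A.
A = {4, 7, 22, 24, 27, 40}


Set A = {4, 7, 22, 24, 27, 40}
Elements in ascending order: 4, 7, 22, 24, 27, 40
The smallest element is 4.

4


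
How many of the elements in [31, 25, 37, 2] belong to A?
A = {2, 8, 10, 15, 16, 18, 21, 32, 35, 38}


Set A = {2, 8, 10, 15, 16, 18, 21, 32, 35, 38}
Candidates: [31, 25, 37, 2]
Check each candidate:
31 ∉ A, 25 ∉ A, 37 ∉ A, 2 ∈ A
Count of candidates in A: 1

1


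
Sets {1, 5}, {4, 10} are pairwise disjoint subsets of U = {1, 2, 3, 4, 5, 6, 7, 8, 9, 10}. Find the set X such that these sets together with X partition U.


U = {1, 2, 3, 4, 5, 6, 7, 8, 9, 10}
Shown blocks: {1, 5}, {4, 10}
A partition's blocks are pairwise disjoint and cover U, so the missing block = U \ (union of shown blocks).
Union of shown blocks: {1, 4, 5, 10}
Missing block = U \ (union) = {2, 3, 6, 7, 8, 9}

{2, 3, 6, 7, 8, 9}


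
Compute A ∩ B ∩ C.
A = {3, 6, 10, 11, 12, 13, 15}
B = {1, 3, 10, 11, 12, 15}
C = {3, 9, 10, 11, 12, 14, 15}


Set A = {3, 6, 10, 11, 12, 13, 15}
Set B = {1, 3, 10, 11, 12, 15}
Set C = {3, 9, 10, 11, 12, 14, 15}
First, A ∩ B = {3, 10, 11, 12, 15}
Then, (A ∩ B) ∩ C = {3, 10, 11, 12, 15}

{3, 10, 11, 12, 15}


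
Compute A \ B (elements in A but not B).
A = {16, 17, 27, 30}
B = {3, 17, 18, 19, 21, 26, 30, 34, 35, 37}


Set A = {16, 17, 27, 30}
Set B = {3, 17, 18, 19, 21, 26, 30, 34, 35, 37}
A \ B includes elements in A that are not in B.
Check each element of A:
16 (not in B, keep), 17 (in B, remove), 27 (not in B, keep), 30 (in B, remove)
A \ B = {16, 27}

{16, 27}


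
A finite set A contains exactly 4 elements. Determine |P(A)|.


The set has 4 elements.
The power set contains all possible subsets.
|P(A)| = 2^|A| = 2^4 = 16

16


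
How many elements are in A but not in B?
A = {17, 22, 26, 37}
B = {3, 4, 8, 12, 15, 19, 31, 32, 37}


Set A = {17, 22, 26, 37}
Set B = {3, 4, 8, 12, 15, 19, 31, 32, 37}
A \ B = {17, 22, 26}
|A \ B| = 3

3


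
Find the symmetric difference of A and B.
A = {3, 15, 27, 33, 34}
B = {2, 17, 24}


Set A = {3, 15, 27, 33, 34}
Set B = {2, 17, 24}
A △ B = (A \ B) ∪ (B \ A)
Elements in A but not B: {3, 15, 27, 33, 34}
Elements in B but not A: {2, 17, 24}
A △ B = {2, 3, 15, 17, 24, 27, 33, 34}

{2, 3, 15, 17, 24, 27, 33, 34}


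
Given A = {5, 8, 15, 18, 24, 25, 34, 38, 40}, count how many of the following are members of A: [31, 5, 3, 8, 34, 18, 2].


Set A = {5, 8, 15, 18, 24, 25, 34, 38, 40}
Candidates: [31, 5, 3, 8, 34, 18, 2]
Check each candidate:
31 ∉ A, 5 ∈ A, 3 ∉ A, 8 ∈ A, 34 ∈ A, 18 ∈ A, 2 ∉ A
Count of candidates in A: 4

4


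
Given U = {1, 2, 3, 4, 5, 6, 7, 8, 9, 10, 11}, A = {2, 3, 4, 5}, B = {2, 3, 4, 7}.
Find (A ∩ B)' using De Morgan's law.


U = {1, 2, 3, 4, 5, 6, 7, 8, 9, 10, 11}
A = {2, 3, 4, 5}, B = {2, 3, 4, 7}
A ∩ B = {2, 3, 4}
(A ∩ B)' = U \ (A ∩ B) = {1, 5, 6, 7, 8, 9, 10, 11}
Verification via A' ∪ B': A' = {1, 6, 7, 8, 9, 10, 11}, B' = {1, 5, 6, 8, 9, 10, 11}
A' ∪ B' = {1, 5, 6, 7, 8, 9, 10, 11} ✓

{1, 5, 6, 7, 8, 9, 10, 11}


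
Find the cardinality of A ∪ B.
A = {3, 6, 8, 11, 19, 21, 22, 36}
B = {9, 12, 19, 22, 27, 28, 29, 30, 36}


Set A = {3, 6, 8, 11, 19, 21, 22, 36}, |A| = 8
Set B = {9, 12, 19, 22, 27, 28, 29, 30, 36}, |B| = 9
A ∩ B = {19, 22, 36}, |A ∩ B| = 3
|A ∪ B| = |A| + |B| - |A ∩ B| = 8 + 9 - 3 = 14

14


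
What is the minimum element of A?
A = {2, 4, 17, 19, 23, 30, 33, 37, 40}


Set A = {2, 4, 17, 19, 23, 30, 33, 37, 40}
Elements in ascending order: 2, 4, 17, 19, 23, 30, 33, 37, 40
The smallest element is 2.

2


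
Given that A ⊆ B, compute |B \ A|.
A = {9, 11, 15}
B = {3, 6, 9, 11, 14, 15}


Set A = {9, 11, 15}, |A| = 3
Set B = {3, 6, 9, 11, 14, 15}, |B| = 6
Since A ⊆ B: B \ A = {3, 6, 14}
|B| - |A| = 6 - 3 = 3

3


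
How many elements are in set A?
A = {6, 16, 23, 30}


Set A = {6, 16, 23, 30}
Listing elements: 6, 16, 23, 30
Counting: 4 elements
|A| = 4

4


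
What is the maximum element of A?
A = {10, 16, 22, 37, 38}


Set A = {10, 16, 22, 37, 38}
Elements in ascending order: 10, 16, 22, 37, 38
The largest element is 38.

38


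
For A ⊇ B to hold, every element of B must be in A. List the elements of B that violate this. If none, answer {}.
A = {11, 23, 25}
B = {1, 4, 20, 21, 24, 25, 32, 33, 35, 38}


Set A = {11, 23, 25}
Set B = {1, 4, 20, 21, 24, 25, 32, 33, 35, 38}
Check each element of B against A:
1 ∉ A (include), 4 ∉ A (include), 20 ∉ A (include), 21 ∉ A (include), 24 ∉ A (include), 25 ∈ A, 32 ∉ A (include), 33 ∉ A (include), 35 ∉ A (include), 38 ∉ A (include)
Elements of B not in A: {1, 4, 20, 21, 24, 32, 33, 35, 38}

{1, 4, 20, 21, 24, 32, 33, 35, 38}


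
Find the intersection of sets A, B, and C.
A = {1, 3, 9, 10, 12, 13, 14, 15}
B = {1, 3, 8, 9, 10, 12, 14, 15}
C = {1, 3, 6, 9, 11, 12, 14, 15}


Set A = {1, 3, 9, 10, 12, 13, 14, 15}
Set B = {1, 3, 8, 9, 10, 12, 14, 15}
Set C = {1, 3, 6, 9, 11, 12, 14, 15}
First, A ∩ B = {1, 3, 9, 10, 12, 14, 15}
Then, (A ∩ B) ∩ C = {1, 3, 9, 12, 14, 15}

{1, 3, 9, 12, 14, 15}


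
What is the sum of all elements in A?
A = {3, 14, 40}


Set A = {3, 14, 40}
Sum = 3 + 14 + 40 = 57

57


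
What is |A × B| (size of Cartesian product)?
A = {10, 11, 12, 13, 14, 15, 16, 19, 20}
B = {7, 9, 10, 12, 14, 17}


Set A = {10, 11, 12, 13, 14, 15, 16, 19, 20} has 9 elements.
Set B = {7, 9, 10, 12, 14, 17} has 6 elements.
|A × B| = |A| × |B| = 9 × 6 = 54

54


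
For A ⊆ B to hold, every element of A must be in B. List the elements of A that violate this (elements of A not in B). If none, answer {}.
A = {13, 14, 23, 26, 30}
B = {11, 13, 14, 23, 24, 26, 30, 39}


Set A = {13, 14, 23, 26, 30}
Set B = {11, 13, 14, 23, 24, 26, 30, 39}
Check each element of A against B:
13 ∈ B, 14 ∈ B, 23 ∈ B, 26 ∈ B, 30 ∈ B
Elements of A not in B: {}

{}


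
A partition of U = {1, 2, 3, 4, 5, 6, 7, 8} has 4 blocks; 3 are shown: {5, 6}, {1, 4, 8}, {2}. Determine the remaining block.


U = {1, 2, 3, 4, 5, 6, 7, 8}
Shown blocks: {5, 6}, {1, 4, 8}, {2}
A partition's blocks are pairwise disjoint and cover U, so the missing block = U \ (union of shown blocks).
Union of shown blocks: {1, 2, 4, 5, 6, 8}
Missing block = U \ (union) = {3, 7}

{3, 7}


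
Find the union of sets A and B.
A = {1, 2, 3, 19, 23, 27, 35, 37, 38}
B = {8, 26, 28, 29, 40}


Set A = {1, 2, 3, 19, 23, 27, 35, 37, 38}
Set B = {8, 26, 28, 29, 40}
A ∪ B includes all elements in either set.
Elements from A: {1, 2, 3, 19, 23, 27, 35, 37, 38}
Elements from B not already included: {8, 26, 28, 29, 40}
A ∪ B = {1, 2, 3, 8, 19, 23, 26, 27, 28, 29, 35, 37, 38, 40}

{1, 2, 3, 8, 19, 23, 26, 27, 28, 29, 35, 37, 38, 40}


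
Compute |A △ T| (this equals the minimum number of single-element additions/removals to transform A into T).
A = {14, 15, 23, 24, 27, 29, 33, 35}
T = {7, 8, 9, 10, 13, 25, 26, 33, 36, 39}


Set A = {14, 15, 23, 24, 27, 29, 33, 35}
Set T = {7, 8, 9, 10, 13, 25, 26, 33, 36, 39}
Elements to remove from A (in A, not in T): {14, 15, 23, 24, 27, 29, 35} → 7 removals
Elements to add to A (in T, not in A): {7, 8, 9, 10, 13, 25, 26, 36, 39} → 9 additions
Total edits = 7 + 9 = 16

16


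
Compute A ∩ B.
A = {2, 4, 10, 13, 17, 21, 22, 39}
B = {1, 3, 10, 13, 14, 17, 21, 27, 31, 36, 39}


Set A = {2, 4, 10, 13, 17, 21, 22, 39}
Set B = {1, 3, 10, 13, 14, 17, 21, 27, 31, 36, 39}
A ∩ B includes only elements in both sets.
Check each element of A against B:
2 ✗, 4 ✗, 10 ✓, 13 ✓, 17 ✓, 21 ✓, 22 ✗, 39 ✓
A ∩ B = {10, 13, 17, 21, 39}

{10, 13, 17, 21, 39}


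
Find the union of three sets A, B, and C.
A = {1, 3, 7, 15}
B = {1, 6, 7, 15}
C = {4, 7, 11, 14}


Set A = {1, 3, 7, 15}
Set B = {1, 6, 7, 15}
Set C = {4, 7, 11, 14}
First, A ∪ B = {1, 3, 6, 7, 15}
Then, (A ∪ B) ∪ C = {1, 3, 4, 6, 7, 11, 14, 15}

{1, 3, 4, 6, 7, 11, 14, 15}


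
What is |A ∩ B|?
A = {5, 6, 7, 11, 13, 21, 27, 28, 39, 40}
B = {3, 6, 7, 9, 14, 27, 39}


Set A = {5, 6, 7, 11, 13, 21, 27, 28, 39, 40}
Set B = {3, 6, 7, 9, 14, 27, 39}
A ∩ B = {6, 7, 27, 39}
|A ∩ B| = 4

4


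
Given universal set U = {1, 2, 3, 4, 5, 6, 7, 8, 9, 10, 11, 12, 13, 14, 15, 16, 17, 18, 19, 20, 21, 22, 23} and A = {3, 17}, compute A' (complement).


Universal set U = {1, 2, 3, 4, 5, 6, 7, 8, 9, 10, 11, 12, 13, 14, 15, 16, 17, 18, 19, 20, 21, 22, 23}
Set A = {3, 17}
A' = U \ A = elements in U but not in A
Checking each element of U:
1 (not in A, include), 2 (not in A, include), 3 (in A, exclude), 4 (not in A, include), 5 (not in A, include), 6 (not in A, include), 7 (not in A, include), 8 (not in A, include), 9 (not in A, include), 10 (not in A, include), 11 (not in A, include), 12 (not in A, include), 13 (not in A, include), 14 (not in A, include), 15 (not in A, include), 16 (not in A, include), 17 (in A, exclude), 18 (not in A, include), 19 (not in A, include), 20 (not in A, include), 21 (not in A, include), 22 (not in A, include), 23 (not in A, include)
A' = {1, 2, 4, 5, 6, 7, 8, 9, 10, 11, 12, 13, 14, 15, 16, 18, 19, 20, 21, 22, 23}

{1, 2, 4, 5, 6, 7, 8, 9, 10, 11, 12, 13, 14, 15, 16, 18, 19, 20, 21, 22, 23}


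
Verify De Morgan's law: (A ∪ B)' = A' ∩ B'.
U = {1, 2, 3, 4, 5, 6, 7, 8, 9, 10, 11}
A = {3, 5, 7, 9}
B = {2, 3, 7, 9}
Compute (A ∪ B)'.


U = {1, 2, 3, 4, 5, 6, 7, 8, 9, 10, 11}
A = {3, 5, 7, 9}, B = {2, 3, 7, 9}
A ∪ B = {2, 3, 5, 7, 9}
(A ∪ B)' = U \ (A ∪ B) = {1, 4, 6, 8, 10, 11}
Verification via A' ∩ B': A' = {1, 2, 4, 6, 8, 10, 11}, B' = {1, 4, 5, 6, 8, 10, 11}
A' ∩ B' = {1, 4, 6, 8, 10, 11} ✓

{1, 4, 6, 8, 10, 11}


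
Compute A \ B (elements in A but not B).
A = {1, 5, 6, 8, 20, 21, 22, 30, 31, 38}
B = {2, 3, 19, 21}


Set A = {1, 5, 6, 8, 20, 21, 22, 30, 31, 38}
Set B = {2, 3, 19, 21}
A \ B includes elements in A that are not in B.
Check each element of A:
1 (not in B, keep), 5 (not in B, keep), 6 (not in B, keep), 8 (not in B, keep), 20 (not in B, keep), 21 (in B, remove), 22 (not in B, keep), 30 (not in B, keep), 31 (not in B, keep), 38 (not in B, keep)
A \ B = {1, 5, 6, 8, 20, 22, 30, 31, 38}

{1, 5, 6, 8, 20, 22, 30, 31, 38}


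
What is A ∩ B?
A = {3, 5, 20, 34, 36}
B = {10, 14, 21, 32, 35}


Set A = {3, 5, 20, 34, 36}
Set B = {10, 14, 21, 32, 35}
A ∩ B includes only elements in both sets.
Check each element of A against B:
3 ✗, 5 ✗, 20 ✗, 34 ✗, 36 ✗
A ∩ B = {}

{}


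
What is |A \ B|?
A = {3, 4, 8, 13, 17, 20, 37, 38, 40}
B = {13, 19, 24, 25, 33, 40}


Set A = {3, 4, 8, 13, 17, 20, 37, 38, 40}
Set B = {13, 19, 24, 25, 33, 40}
A \ B = {3, 4, 8, 17, 20, 37, 38}
|A \ B| = 7

7


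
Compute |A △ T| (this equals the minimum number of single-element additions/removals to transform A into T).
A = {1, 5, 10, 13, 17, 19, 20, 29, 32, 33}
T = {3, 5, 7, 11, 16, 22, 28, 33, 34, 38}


Set A = {1, 5, 10, 13, 17, 19, 20, 29, 32, 33}
Set T = {3, 5, 7, 11, 16, 22, 28, 33, 34, 38}
Elements to remove from A (in A, not in T): {1, 10, 13, 17, 19, 20, 29, 32} → 8 removals
Elements to add to A (in T, not in A): {3, 7, 11, 16, 22, 28, 34, 38} → 8 additions
Total edits = 8 + 8 = 16

16


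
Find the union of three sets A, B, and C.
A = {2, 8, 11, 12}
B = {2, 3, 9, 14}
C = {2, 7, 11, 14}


Set A = {2, 8, 11, 12}
Set B = {2, 3, 9, 14}
Set C = {2, 7, 11, 14}
First, A ∪ B = {2, 3, 8, 9, 11, 12, 14}
Then, (A ∪ B) ∪ C = {2, 3, 7, 8, 9, 11, 12, 14}

{2, 3, 7, 8, 9, 11, 12, 14}


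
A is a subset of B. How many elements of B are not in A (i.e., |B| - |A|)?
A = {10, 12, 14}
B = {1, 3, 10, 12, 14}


Set A = {10, 12, 14}, |A| = 3
Set B = {1, 3, 10, 12, 14}, |B| = 5
Since A ⊆ B: B \ A = {1, 3}
|B| - |A| = 5 - 3 = 2

2


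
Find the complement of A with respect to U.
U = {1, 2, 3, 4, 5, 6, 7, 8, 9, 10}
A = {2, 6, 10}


Universal set U = {1, 2, 3, 4, 5, 6, 7, 8, 9, 10}
Set A = {2, 6, 10}
A' = U \ A = elements in U but not in A
Checking each element of U:
1 (not in A, include), 2 (in A, exclude), 3 (not in A, include), 4 (not in A, include), 5 (not in A, include), 6 (in A, exclude), 7 (not in A, include), 8 (not in A, include), 9 (not in A, include), 10 (in A, exclude)
A' = {1, 3, 4, 5, 7, 8, 9}

{1, 3, 4, 5, 7, 8, 9}


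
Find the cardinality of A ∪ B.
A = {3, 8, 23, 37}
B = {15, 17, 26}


Set A = {3, 8, 23, 37}, |A| = 4
Set B = {15, 17, 26}, |B| = 3
A ∩ B = {}, |A ∩ B| = 0
|A ∪ B| = |A| + |B| - |A ∩ B| = 4 + 3 - 0 = 7

7


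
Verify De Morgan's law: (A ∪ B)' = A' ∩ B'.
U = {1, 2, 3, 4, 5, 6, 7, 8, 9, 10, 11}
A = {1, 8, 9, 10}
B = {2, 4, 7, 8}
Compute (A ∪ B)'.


U = {1, 2, 3, 4, 5, 6, 7, 8, 9, 10, 11}
A = {1, 8, 9, 10}, B = {2, 4, 7, 8}
A ∪ B = {1, 2, 4, 7, 8, 9, 10}
(A ∪ B)' = U \ (A ∪ B) = {3, 5, 6, 11}
Verification via A' ∩ B': A' = {2, 3, 4, 5, 6, 7, 11}, B' = {1, 3, 5, 6, 9, 10, 11}
A' ∩ B' = {3, 5, 6, 11} ✓

{3, 5, 6, 11}


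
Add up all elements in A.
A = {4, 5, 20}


Set A = {4, 5, 20}
Sum = 4 + 5 + 20 = 29

29


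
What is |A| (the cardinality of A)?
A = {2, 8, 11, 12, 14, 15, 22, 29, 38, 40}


Set A = {2, 8, 11, 12, 14, 15, 22, 29, 38, 40}
Listing elements: 2, 8, 11, 12, 14, 15, 22, 29, 38, 40
Counting: 10 elements
|A| = 10

10


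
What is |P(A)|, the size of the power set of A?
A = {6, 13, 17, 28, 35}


Set A = {6, 13, 17, 28, 35}
|A| = 5
The power set P(A) contains all subsets of A.
|P(A)| = 2^|A| = 2^5 = 32

32


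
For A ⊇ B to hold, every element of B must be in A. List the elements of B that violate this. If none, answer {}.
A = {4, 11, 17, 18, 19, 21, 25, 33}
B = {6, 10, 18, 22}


Set A = {4, 11, 17, 18, 19, 21, 25, 33}
Set B = {6, 10, 18, 22}
Check each element of B against A:
6 ∉ A (include), 10 ∉ A (include), 18 ∈ A, 22 ∉ A (include)
Elements of B not in A: {6, 10, 22}

{6, 10, 22}


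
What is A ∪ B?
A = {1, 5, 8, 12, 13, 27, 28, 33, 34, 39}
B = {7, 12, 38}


Set A = {1, 5, 8, 12, 13, 27, 28, 33, 34, 39}
Set B = {7, 12, 38}
A ∪ B includes all elements in either set.
Elements from A: {1, 5, 8, 12, 13, 27, 28, 33, 34, 39}
Elements from B not already included: {7, 38}
A ∪ B = {1, 5, 7, 8, 12, 13, 27, 28, 33, 34, 38, 39}

{1, 5, 7, 8, 12, 13, 27, 28, 33, 34, 38, 39}


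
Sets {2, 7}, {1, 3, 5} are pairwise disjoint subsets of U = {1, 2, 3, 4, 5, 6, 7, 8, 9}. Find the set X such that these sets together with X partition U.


U = {1, 2, 3, 4, 5, 6, 7, 8, 9}
Shown blocks: {2, 7}, {1, 3, 5}
A partition's blocks are pairwise disjoint and cover U, so the missing block = U \ (union of shown blocks).
Union of shown blocks: {1, 2, 3, 5, 7}
Missing block = U \ (union) = {4, 6, 8, 9}

{4, 6, 8, 9}


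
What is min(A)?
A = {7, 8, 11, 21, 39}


Set A = {7, 8, 11, 21, 39}
Elements in ascending order: 7, 8, 11, 21, 39
The smallest element is 7.

7


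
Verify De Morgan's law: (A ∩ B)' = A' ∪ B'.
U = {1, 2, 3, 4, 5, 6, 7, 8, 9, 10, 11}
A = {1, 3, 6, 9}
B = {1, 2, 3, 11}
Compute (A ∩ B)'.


U = {1, 2, 3, 4, 5, 6, 7, 8, 9, 10, 11}
A = {1, 3, 6, 9}, B = {1, 2, 3, 11}
A ∩ B = {1, 3}
(A ∩ B)' = U \ (A ∩ B) = {2, 4, 5, 6, 7, 8, 9, 10, 11}
Verification via A' ∪ B': A' = {2, 4, 5, 7, 8, 10, 11}, B' = {4, 5, 6, 7, 8, 9, 10}
A' ∪ B' = {2, 4, 5, 6, 7, 8, 9, 10, 11} ✓

{2, 4, 5, 6, 7, 8, 9, 10, 11}


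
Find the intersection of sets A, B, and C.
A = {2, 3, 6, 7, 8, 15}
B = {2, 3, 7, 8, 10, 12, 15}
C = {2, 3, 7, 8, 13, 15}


Set A = {2, 3, 6, 7, 8, 15}
Set B = {2, 3, 7, 8, 10, 12, 15}
Set C = {2, 3, 7, 8, 13, 15}
First, A ∩ B = {2, 3, 7, 8, 15}
Then, (A ∩ B) ∩ C = {2, 3, 7, 8, 15}

{2, 3, 7, 8, 15}


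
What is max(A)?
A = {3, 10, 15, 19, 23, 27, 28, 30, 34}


Set A = {3, 10, 15, 19, 23, 27, 28, 30, 34}
Elements in ascending order: 3, 10, 15, 19, 23, 27, 28, 30, 34
The largest element is 34.

34


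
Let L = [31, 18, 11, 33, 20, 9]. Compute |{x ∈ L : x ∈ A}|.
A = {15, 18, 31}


Set A = {15, 18, 31}
Candidates: [31, 18, 11, 33, 20, 9]
Check each candidate:
31 ∈ A, 18 ∈ A, 11 ∉ A, 33 ∉ A, 20 ∉ A, 9 ∉ A
Count of candidates in A: 2

2


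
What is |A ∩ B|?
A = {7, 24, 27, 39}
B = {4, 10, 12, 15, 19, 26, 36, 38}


Set A = {7, 24, 27, 39}
Set B = {4, 10, 12, 15, 19, 26, 36, 38}
A ∩ B = {}
|A ∩ B| = 0

0


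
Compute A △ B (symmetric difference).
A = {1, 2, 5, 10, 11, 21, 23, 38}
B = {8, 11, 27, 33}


Set A = {1, 2, 5, 10, 11, 21, 23, 38}
Set B = {8, 11, 27, 33}
A △ B = (A \ B) ∪ (B \ A)
Elements in A but not B: {1, 2, 5, 10, 21, 23, 38}
Elements in B but not A: {8, 27, 33}
A △ B = {1, 2, 5, 8, 10, 21, 23, 27, 33, 38}

{1, 2, 5, 8, 10, 21, 23, 27, 33, 38}


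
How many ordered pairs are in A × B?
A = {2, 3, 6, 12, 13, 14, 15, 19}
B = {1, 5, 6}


Set A = {2, 3, 6, 12, 13, 14, 15, 19} has 8 elements.
Set B = {1, 5, 6} has 3 elements.
|A × B| = |A| × |B| = 8 × 3 = 24

24


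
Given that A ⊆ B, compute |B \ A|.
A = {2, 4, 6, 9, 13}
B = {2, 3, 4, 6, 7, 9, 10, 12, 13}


Set A = {2, 4, 6, 9, 13}, |A| = 5
Set B = {2, 3, 4, 6, 7, 9, 10, 12, 13}, |B| = 9
Since A ⊆ B: B \ A = {3, 7, 10, 12}
|B| - |A| = 9 - 5 = 4

4


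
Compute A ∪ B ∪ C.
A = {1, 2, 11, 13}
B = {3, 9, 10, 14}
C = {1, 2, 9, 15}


Set A = {1, 2, 11, 13}
Set B = {3, 9, 10, 14}
Set C = {1, 2, 9, 15}
First, A ∪ B = {1, 2, 3, 9, 10, 11, 13, 14}
Then, (A ∪ B) ∪ C = {1, 2, 3, 9, 10, 11, 13, 14, 15}

{1, 2, 3, 9, 10, 11, 13, 14, 15}


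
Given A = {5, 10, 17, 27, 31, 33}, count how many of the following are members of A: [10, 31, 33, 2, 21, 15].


Set A = {5, 10, 17, 27, 31, 33}
Candidates: [10, 31, 33, 2, 21, 15]
Check each candidate:
10 ∈ A, 31 ∈ A, 33 ∈ A, 2 ∉ A, 21 ∉ A, 15 ∉ A
Count of candidates in A: 3

3


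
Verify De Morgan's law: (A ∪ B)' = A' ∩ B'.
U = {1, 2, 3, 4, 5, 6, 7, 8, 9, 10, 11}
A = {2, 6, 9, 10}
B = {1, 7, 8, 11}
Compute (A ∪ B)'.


U = {1, 2, 3, 4, 5, 6, 7, 8, 9, 10, 11}
A = {2, 6, 9, 10}, B = {1, 7, 8, 11}
A ∪ B = {1, 2, 6, 7, 8, 9, 10, 11}
(A ∪ B)' = U \ (A ∪ B) = {3, 4, 5}
Verification via A' ∩ B': A' = {1, 3, 4, 5, 7, 8, 11}, B' = {2, 3, 4, 5, 6, 9, 10}
A' ∩ B' = {3, 4, 5} ✓

{3, 4, 5}


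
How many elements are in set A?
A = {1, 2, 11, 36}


Set A = {1, 2, 11, 36}
Listing elements: 1, 2, 11, 36
Counting: 4 elements
|A| = 4

4


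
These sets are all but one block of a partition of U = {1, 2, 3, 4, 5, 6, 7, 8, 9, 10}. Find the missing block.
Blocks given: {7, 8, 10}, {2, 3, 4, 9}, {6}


U = {1, 2, 3, 4, 5, 6, 7, 8, 9, 10}
Shown blocks: {7, 8, 10}, {2, 3, 4, 9}, {6}
A partition's blocks are pairwise disjoint and cover U, so the missing block = U \ (union of shown blocks).
Union of shown blocks: {2, 3, 4, 6, 7, 8, 9, 10}
Missing block = U \ (union) = {1, 5}

{1, 5}


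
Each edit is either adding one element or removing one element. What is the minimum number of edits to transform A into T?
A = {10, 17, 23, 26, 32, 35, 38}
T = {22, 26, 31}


Set A = {10, 17, 23, 26, 32, 35, 38}
Set T = {22, 26, 31}
Elements to remove from A (in A, not in T): {10, 17, 23, 32, 35, 38} → 6 removals
Elements to add to A (in T, not in A): {22, 31} → 2 additions
Total edits = 6 + 2 = 8

8


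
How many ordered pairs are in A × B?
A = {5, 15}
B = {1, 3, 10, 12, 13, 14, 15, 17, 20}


Set A = {5, 15} has 2 elements.
Set B = {1, 3, 10, 12, 13, 14, 15, 17, 20} has 9 elements.
|A × B| = |A| × |B| = 2 × 9 = 18

18


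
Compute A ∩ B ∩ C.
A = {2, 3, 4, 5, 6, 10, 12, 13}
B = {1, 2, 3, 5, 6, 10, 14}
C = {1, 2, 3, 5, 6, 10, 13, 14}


Set A = {2, 3, 4, 5, 6, 10, 12, 13}
Set B = {1, 2, 3, 5, 6, 10, 14}
Set C = {1, 2, 3, 5, 6, 10, 13, 14}
First, A ∩ B = {2, 3, 5, 6, 10}
Then, (A ∩ B) ∩ C = {2, 3, 5, 6, 10}

{2, 3, 5, 6, 10}


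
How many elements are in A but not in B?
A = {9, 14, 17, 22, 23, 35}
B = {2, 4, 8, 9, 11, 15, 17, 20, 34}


Set A = {9, 14, 17, 22, 23, 35}
Set B = {2, 4, 8, 9, 11, 15, 17, 20, 34}
A \ B = {14, 22, 23, 35}
|A \ B| = 4

4


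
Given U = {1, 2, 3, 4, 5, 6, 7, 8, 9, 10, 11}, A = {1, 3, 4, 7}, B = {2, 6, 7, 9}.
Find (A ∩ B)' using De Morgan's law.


U = {1, 2, 3, 4, 5, 6, 7, 8, 9, 10, 11}
A = {1, 3, 4, 7}, B = {2, 6, 7, 9}
A ∩ B = {7}
(A ∩ B)' = U \ (A ∩ B) = {1, 2, 3, 4, 5, 6, 8, 9, 10, 11}
Verification via A' ∪ B': A' = {2, 5, 6, 8, 9, 10, 11}, B' = {1, 3, 4, 5, 8, 10, 11}
A' ∪ B' = {1, 2, 3, 4, 5, 6, 8, 9, 10, 11} ✓

{1, 2, 3, 4, 5, 6, 8, 9, 10, 11}


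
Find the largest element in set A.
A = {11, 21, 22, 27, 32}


Set A = {11, 21, 22, 27, 32}
Elements in ascending order: 11, 21, 22, 27, 32
The largest element is 32.

32


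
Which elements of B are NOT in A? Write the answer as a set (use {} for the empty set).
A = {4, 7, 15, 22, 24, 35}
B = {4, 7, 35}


Set A = {4, 7, 15, 22, 24, 35}
Set B = {4, 7, 35}
Check each element of B against A:
4 ∈ A, 7 ∈ A, 35 ∈ A
Elements of B not in A: {}

{}


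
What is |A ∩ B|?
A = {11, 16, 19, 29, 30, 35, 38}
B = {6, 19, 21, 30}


Set A = {11, 16, 19, 29, 30, 35, 38}
Set B = {6, 19, 21, 30}
A ∩ B = {19, 30}
|A ∩ B| = 2

2


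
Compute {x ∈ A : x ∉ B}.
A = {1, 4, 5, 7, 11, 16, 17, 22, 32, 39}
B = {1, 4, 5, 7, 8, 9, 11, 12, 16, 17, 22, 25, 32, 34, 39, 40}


Set A = {1, 4, 5, 7, 11, 16, 17, 22, 32, 39}
Set B = {1, 4, 5, 7, 8, 9, 11, 12, 16, 17, 22, 25, 32, 34, 39, 40}
Check each element of A against B:
1 ∈ B, 4 ∈ B, 5 ∈ B, 7 ∈ B, 11 ∈ B, 16 ∈ B, 17 ∈ B, 22 ∈ B, 32 ∈ B, 39 ∈ B
Elements of A not in B: {}

{}


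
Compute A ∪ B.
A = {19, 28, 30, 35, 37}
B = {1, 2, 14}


Set A = {19, 28, 30, 35, 37}
Set B = {1, 2, 14}
A ∪ B includes all elements in either set.
Elements from A: {19, 28, 30, 35, 37}
Elements from B not already included: {1, 2, 14}
A ∪ B = {1, 2, 14, 19, 28, 30, 35, 37}

{1, 2, 14, 19, 28, 30, 35, 37}


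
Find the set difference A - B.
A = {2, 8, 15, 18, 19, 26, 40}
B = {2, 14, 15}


Set A = {2, 8, 15, 18, 19, 26, 40}
Set B = {2, 14, 15}
A \ B includes elements in A that are not in B.
Check each element of A:
2 (in B, remove), 8 (not in B, keep), 15 (in B, remove), 18 (not in B, keep), 19 (not in B, keep), 26 (not in B, keep), 40 (not in B, keep)
A \ B = {8, 18, 19, 26, 40}

{8, 18, 19, 26, 40}


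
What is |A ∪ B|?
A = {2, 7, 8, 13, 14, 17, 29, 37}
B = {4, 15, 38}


Set A = {2, 7, 8, 13, 14, 17, 29, 37}, |A| = 8
Set B = {4, 15, 38}, |B| = 3
A ∩ B = {}, |A ∩ B| = 0
|A ∪ B| = |A| + |B| - |A ∩ B| = 8 + 3 - 0 = 11

11


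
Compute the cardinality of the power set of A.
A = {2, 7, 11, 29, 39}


Set A = {2, 7, 11, 29, 39}
|A| = 5
The power set P(A) contains all subsets of A.
|P(A)| = 2^|A| = 2^5 = 32

32


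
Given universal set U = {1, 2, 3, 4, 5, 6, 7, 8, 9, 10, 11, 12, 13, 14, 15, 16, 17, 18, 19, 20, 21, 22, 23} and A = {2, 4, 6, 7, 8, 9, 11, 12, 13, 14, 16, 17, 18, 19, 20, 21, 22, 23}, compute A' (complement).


Universal set U = {1, 2, 3, 4, 5, 6, 7, 8, 9, 10, 11, 12, 13, 14, 15, 16, 17, 18, 19, 20, 21, 22, 23}
Set A = {2, 4, 6, 7, 8, 9, 11, 12, 13, 14, 16, 17, 18, 19, 20, 21, 22, 23}
A' = U \ A = elements in U but not in A
Checking each element of U:
1 (not in A, include), 2 (in A, exclude), 3 (not in A, include), 4 (in A, exclude), 5 (not in A, include), 6 (in A, exclude), 7 (in A, exclude), 8 (in A, exclude), 9 (in A, exclude), 10 (not in A, include), 11 (in A, exclude), 12 (in A, exclude), 13 (in A, exclude), 14 (in A, exclude), 15 (not in A, include), 16 (in A, exclude), 17 (in A, exclude), 18 (in A, exclude), 19 (in A, exclude), 20 (in A, exclude), 21 (in A, exclude), 22 (in A, exclude), 23 (in A, exclude)
A' = {1, 3, 5, 10, 15}

{1, 3, 5, 10, 15}


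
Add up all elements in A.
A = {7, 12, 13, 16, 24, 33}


Set A = {7, 12, 13, 16, 24, 33}
Sum = 7 + 12 + 13 + 16 + 24 + 33 = 105

105


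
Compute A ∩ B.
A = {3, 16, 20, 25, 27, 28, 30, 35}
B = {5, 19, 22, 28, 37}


Set A = {3, 16, 20, 25, 27, 28, 30, 35}
Set B = {5, 19, 22, 28, 37}
A ∩ B includes only elements in both sets.
Check each element of A against B:
3 ✗, 16 ✗, 20 ✗, 25 ✗, 27 ✗, 28 ✓, 30 ✗, 35 ✗
A ∩ B = {28}

{28}


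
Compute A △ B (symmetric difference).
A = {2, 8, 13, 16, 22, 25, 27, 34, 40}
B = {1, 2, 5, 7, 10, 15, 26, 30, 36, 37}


Set A = {2, 8, 13, 16, 22, 25, 27, 34, 40}
Set B = {1, 2, 5, 7, 10, 15, 26, 30, 36, 37}
A △ B = (A \ B) ∪ (B \ A)
Elements in A but not B: {8, 13, 16, 22, 25, 27, 34, 40}
Elements in B but not A: {1, 5, 7, 10, 15, 26, 30, 36, 37}
A △ B = {1, 5, 7, 8, 10, 13, 15, 16, 22, 25, 26, 27, 30, 34, 36, 37, 40}

{1, 5, 7, 8, 10, 13, 15, 16, 22, 25, 26, 27, 30, 34, 36, 37, 40}


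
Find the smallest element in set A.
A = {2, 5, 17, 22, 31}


Set A = {2, 5, 17, 22, 31}
Elements in ascending order: 2, 5, 17, 22, 31
The smallest element is 2.

2


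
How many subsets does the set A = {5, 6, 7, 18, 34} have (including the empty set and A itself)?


Set A = {5, 6, 7, 18, 34}
|A| = 5
The power set P(A) contains all subsets of A.
|P(A)| = 2^|A| = 2^5 = 32

32


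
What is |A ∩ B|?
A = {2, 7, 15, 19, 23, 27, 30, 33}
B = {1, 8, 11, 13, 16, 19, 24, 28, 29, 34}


Set A = {2, 7, 15, 19, 23, 27, 30, 33}
Set B = {1, 8, 11, 13, 16, 19, 24, 28, 29, 34}
A ∩ B = {19}
|A ∩ B| = 1

1


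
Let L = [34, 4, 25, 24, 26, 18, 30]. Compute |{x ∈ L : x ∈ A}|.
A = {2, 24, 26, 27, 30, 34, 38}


Set A = {2, 24, 26, 27, 30, 34, 38}
Candidates: [34, 4, 25, 24, 26, 18, 30]
Check each candidate:
34 ∈ A, 4 ∉ A, 25 ∉ A, 24 ∈ A, 26 ∈ A, 18 ∉ A, 30 ∈ A
Count of candidates in A: 4

4


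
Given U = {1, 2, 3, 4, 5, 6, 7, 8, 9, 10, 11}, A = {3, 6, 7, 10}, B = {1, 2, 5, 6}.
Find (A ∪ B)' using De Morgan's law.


U = {1, 2, 3, 4, 5, 6, 7, 8, 9, 10, 11}
A = {3, 6, 7, 10}, B = {1, 2, 5, 6}
A ∪ B = {1, 2, 3, 5, 6, 7, 10}
(A ∪ B)' = U \ (A ∪ B) = {4, 8, 9, 11}
Verification via A' ∩ B': A' = {1, 2, 4, 5, 8, 9, 11}, B' = {3, 4, 7, 8, 9, 10, 11}
A' ∩ B' = {4, 8, 9, 11} ✓

{4, 8, 9, 11}


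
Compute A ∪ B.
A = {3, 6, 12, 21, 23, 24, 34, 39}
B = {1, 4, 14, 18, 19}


Set A = {3, 6, 12, 21, 23, 24, 34, 39}
Set B = {1, 4, 14, 18, 19}
A ∪ B includes all elements in either set.
Elements from A: {3, 6, 12, 21, 23, 24, 34, 39}
Elements from B not already included: {1, 4, 14, 18, 19}
A ∪ B = {1, 3, 4, 6, 12, 14, 18, 19, 21, 23, 24, 34, 39}

{1, 3, 4, 6, 12, 14, 18, 19, 21, 23, 24, 34, 39}


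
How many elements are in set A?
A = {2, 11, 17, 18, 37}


Set A = {2, 11, 17, 18, 37}
Listing elements: 2, 11, 17, 18, 37
Counting: 5 elements
|A| = 5

5


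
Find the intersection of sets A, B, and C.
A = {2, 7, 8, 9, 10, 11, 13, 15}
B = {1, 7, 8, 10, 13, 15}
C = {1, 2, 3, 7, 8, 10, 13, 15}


Set A = {2, 7, 8, 9, 10, 11, 13, 15}
Set B = {1, 7, 8, 10, 13, 15}
Set C = {1, 2, 3, 7, 8, 10, 13, 15}
First, A ∩ B = {7, 8, 10, 13, 15}
Then, (A ∩ B) ∩ C = {7, 8, 10, 13, 15}

{7, 8, 10, 13, 15}


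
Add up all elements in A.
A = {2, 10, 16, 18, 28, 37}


Set A = {2, 10, 16, 18, 28, 37}
Sum = 2 + 10 + 16 + 18 + 28 + 37 = 111

111
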